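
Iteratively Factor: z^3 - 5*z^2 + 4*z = (z - 4)*(z^2 - z) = (z - 4)*(z - 1)*(z)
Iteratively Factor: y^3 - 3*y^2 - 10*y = (y + 2)*(y^2 - 5*y) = (y - 5)*(y + 2)*(y)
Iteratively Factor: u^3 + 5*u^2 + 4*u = (u + 4)*(u^2 + u) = (u + 1)*(u + 4)*(u)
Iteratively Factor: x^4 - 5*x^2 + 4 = (x - 1)*(x^3 + x^2 - 4*x - 4) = (x - 2)*(x - 1)*(x^2 + 3*x + 2) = (x - 2)*(x - 1)*(x + 2)*(x + 1)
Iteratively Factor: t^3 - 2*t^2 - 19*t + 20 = (t + 4)*(t^2 - 6*t + 5) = (t - 1)*(t + 4)*(t - 5)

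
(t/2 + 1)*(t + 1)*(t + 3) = t^3/2 + 3*t^2 + 11*t/2 + 3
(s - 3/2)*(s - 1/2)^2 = s^3 - 5*s^2/2 + 7*s/4 - 3/8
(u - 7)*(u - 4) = u^2 - 11*u + 28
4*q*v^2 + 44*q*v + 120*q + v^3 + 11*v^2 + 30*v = (4*q + v)*(v + 5)*(v + 6)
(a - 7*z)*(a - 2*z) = a^2 - 9*a*z + 14*z^2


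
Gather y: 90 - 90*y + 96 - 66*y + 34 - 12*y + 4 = 224 - 168*y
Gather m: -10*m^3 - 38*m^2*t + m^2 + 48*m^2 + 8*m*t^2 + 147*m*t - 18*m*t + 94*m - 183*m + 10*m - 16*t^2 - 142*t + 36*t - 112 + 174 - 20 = -10*m^3 + m^2*(49 - 38*t) + m*(8*t^2 + 129*t - 79) - 16*t^2 - 106*t + 42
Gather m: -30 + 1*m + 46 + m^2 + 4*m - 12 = m^2 + 5*m + 4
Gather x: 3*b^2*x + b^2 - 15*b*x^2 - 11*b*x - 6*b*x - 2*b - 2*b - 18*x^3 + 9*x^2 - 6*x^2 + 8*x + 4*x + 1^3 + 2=b^2 - 4*b - 18*x^3 + x^2*(3 - 15*b) + x*(3*b^2 - 17*b + 12) + 3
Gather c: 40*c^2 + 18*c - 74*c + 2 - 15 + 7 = 40*c^2 - 56*c - 6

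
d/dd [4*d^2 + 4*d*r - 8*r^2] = 8*d + 4*r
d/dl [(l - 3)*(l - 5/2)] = 2*l - 11/2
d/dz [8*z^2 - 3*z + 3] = 16*z - 3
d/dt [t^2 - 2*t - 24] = 2*t - 2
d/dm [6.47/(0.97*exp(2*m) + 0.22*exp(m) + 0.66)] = (-12.5518*exp(m) - 1.4234)*exp(m)/(0.97*exp(2*m) + 0.22*exp(m) + 0.66)^2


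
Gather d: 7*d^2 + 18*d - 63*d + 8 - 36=7*d^2 - 45*d - 28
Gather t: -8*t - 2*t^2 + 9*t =-2*t^2 + t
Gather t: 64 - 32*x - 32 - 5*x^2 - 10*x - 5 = -5*x^2 - 42*x + 27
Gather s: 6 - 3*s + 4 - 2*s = 10 - 5*s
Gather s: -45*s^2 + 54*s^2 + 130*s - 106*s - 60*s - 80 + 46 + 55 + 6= 9*s^2 - 36*s + 27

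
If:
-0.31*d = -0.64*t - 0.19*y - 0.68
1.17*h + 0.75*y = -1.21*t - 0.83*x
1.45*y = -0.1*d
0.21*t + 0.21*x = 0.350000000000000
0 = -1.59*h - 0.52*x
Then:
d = 0.19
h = -0.86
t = -0.96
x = 2.63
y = -0.01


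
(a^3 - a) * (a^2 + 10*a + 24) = a^5 + 10*a^4 + 23*a^3 - 10*a^2 - 24*a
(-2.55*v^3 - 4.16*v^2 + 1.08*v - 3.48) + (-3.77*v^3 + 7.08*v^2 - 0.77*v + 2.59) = -6.32*v^3 + 2.92*v^2 + 0.31*v - 0.89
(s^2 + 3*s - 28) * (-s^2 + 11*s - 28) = -s^4 + 8*s^3 + 33*s^2 - 392*s + 784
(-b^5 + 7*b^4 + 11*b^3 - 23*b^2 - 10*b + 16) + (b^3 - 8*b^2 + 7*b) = -b^5 + 7*b^4 + 12*b^3 - 31*b^2 - 3*b + 16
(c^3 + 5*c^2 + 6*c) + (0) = c^3 + 5*c^2 + 6*c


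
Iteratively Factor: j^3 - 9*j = (j)*(j^2 - 9) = j*(j - 3)*(j + 3)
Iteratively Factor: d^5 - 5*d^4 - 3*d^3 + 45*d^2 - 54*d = (d - 2)*(d^4 - 3*d^3 - 9*d^2 + 27*d) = d*(d - 2)*(d^3 - 3*d^2 - 9*d + 27) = d*(d - 3)*(d - 2)*(d^2 - 9) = d*(d - 3)^2*(d - 2)*(d + 3)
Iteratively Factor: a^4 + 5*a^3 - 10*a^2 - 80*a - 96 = (a + 2)*(a^3 + 3*a^2 - 16*a - 48) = (a - 4)*(a + 2)*(a^2 + 7*a + 12) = (a - 4)*(a + 2)*(a + 4)*(a + 3)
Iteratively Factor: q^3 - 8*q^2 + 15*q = (q)*(q^2 - 8*q + 15) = q*(q - 5)*(q - 3)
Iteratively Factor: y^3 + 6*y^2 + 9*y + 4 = (y + 4)*(y^2 + 2*y + 1) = (y + 1)*(y + 4)*(y + 1)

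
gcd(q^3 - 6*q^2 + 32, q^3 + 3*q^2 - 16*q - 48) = q - 4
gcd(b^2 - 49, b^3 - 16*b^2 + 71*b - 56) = b - 7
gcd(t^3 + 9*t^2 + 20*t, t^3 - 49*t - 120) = t + 5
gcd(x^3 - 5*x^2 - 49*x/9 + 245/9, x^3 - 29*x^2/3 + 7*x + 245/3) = x^2 - 8*x/3 - 35/3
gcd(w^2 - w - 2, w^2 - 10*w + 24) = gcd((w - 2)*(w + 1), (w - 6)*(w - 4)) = 1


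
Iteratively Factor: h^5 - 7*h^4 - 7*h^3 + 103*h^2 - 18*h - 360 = (h + 2)*(h^4 - 9*h^3 + 11*h^2 + 81*h - 180) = (h - 3)*(h + 2)*(h^3 - 6*h^2 - 7*h + 60) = (h - 3)*(h + 2)*(h + 3)*(h^2 - 9*h + 20) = (h - 4)*(h - 3)*(h + 2)*(h + 3)*(h - 5)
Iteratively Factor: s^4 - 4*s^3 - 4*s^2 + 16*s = (s + 2)*(s^3 - 6*s^2 + 8*s) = (s - 2)*(s + 2)*(s^2 - 4*s) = s*(s - 2)*(s + 2)*(s - 4)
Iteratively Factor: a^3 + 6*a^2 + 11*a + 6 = (a + 1)*(a^2 + 5*a + 6) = (a + 1)*(a + 2)*(a + 3)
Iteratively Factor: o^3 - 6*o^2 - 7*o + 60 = (o + 3)*(o^2 - 9*o + 20) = (o - 5)*(o + 3)*(o - 4)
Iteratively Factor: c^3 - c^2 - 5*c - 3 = (c + 1)*(c^2 - 2*c - 3) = (c - 3)*(c + 1)*(c + 1)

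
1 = 1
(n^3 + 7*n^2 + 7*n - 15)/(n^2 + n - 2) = (n^2 + 8*n + 15)/(n + 2)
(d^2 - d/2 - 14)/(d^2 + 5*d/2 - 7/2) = (d - 4)/(d - 1)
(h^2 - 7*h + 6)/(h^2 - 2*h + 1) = (h - 6)/(h - 1)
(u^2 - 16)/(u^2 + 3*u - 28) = (u + 4)/(u + 7)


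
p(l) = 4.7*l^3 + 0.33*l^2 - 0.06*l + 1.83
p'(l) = 14.1*l^2 + 0.66*l - 0.06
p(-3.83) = -257.15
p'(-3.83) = 204.24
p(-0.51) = 1.32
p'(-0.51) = 3.27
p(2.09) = 46.05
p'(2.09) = 62.91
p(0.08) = 1.83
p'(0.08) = 0.08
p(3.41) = 191.83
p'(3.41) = 166.15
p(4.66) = 484.33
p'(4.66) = 309.21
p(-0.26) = 1.79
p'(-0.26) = 0.72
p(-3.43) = -183.74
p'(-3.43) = 163.56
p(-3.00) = -121.92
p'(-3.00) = 124.86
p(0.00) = 1.83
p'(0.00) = -0.06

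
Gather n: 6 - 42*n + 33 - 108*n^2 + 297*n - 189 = -108*n^2 + 255*n - 150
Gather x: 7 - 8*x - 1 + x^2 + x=x^2 - 7*x + 6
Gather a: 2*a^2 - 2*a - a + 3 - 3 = 2*a^2 - 3*a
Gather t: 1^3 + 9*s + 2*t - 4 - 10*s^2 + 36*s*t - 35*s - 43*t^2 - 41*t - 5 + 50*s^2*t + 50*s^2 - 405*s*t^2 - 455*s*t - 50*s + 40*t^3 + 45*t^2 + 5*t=40*s^2 - 76*s + 40*t^3 + t^2*(2 - 405*s) + t*(50*s^2 - 419*s - 34) - 8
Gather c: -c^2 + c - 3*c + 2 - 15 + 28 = -c^2 - 2*c + 15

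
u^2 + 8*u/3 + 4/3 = (u + 2/3)*(u + 2)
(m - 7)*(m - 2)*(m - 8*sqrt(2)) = m^3 - 8*sqrt(2)*m^2 - 9*m^2 + 14*m + 72*sqrt(2)*m - 112*sqrt(2)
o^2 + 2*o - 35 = (o - 5)*(o + 7)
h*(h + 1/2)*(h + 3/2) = h^3 + 2*h^2 + 3*h/4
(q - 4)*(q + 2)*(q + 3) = q^3 + q^2 - 14*q - 24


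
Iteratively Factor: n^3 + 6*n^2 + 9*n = (n)*(n^2 + 6*n + 9) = n*(n + 3)*(n + 3)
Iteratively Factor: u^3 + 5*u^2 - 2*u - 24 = (u + 4)*(u^2 + u - 6) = (u + 3)*(u + 4)*(u - 2)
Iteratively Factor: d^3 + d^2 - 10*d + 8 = (d - 1)*(d^2 + 2*d - 8) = (d - 1)*(d + 4)*(d - 2)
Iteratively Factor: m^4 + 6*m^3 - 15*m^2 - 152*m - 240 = (m + 3)*(m^3 + 3*m^2 - 24*m - 80) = (m + 3)*(m + 4)*(m^2 - m - 20) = (m - 5)*(m + 3)*(m + 4)*(m + 4)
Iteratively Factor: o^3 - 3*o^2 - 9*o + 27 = (o + 3)*(o^2 - 6*o + 9) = (o - 3)*(o + 3)*(o - 3)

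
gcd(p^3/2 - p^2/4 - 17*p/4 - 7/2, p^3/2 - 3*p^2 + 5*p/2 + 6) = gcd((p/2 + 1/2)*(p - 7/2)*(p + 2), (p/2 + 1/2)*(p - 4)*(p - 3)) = p + 1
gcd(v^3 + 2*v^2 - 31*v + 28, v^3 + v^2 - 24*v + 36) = 1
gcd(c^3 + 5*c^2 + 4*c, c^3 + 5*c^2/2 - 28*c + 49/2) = 1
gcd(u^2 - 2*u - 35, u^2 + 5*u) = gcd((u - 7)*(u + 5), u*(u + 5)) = u + 5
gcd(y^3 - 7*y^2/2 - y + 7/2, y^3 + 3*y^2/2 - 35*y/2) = y - 7/2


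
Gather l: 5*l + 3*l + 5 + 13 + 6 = 8*l + 24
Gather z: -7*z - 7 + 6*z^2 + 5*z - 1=6*z^2 - 2*z - 8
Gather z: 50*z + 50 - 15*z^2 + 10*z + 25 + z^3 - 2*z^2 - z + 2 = z^3 - 17*z^2 + 59*z + 77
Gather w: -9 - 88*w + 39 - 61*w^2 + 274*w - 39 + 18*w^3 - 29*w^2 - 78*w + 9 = 18*w^3 - 90*w^2 + 108*w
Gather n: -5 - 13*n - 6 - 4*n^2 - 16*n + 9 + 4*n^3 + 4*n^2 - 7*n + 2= 4*n^3 - 36*n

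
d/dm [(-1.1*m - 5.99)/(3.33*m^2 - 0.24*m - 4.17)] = (3.663*m^2 + 39.8934*m + 3.1494)/(11.0889*m^4 - 1.5984*m^3 - 27.7146*m^2 + 2.0016*m + 17.3889)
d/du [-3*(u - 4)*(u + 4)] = -6*u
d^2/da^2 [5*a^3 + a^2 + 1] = 30*a + 2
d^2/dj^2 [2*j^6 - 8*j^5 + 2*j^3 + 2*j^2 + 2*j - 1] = 60*j^4 - 160*j^3 + 12*j + 4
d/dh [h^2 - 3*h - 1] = 2*h - 3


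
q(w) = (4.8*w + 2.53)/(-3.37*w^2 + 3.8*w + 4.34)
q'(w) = (4.8*w + 2.53)*(6.74*w - 3.8)/(-3.37*w^2 + 3.8*w + 4.34)^2 + 4.8/(-3.37*w^2 + 3.8*w + 4.34)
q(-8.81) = 0.14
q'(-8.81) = 0.01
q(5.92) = -0.34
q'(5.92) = 0.08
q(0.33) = 0.79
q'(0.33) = 0.68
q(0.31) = 0.77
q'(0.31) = 0.67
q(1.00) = 1.54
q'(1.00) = 1.95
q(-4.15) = 0.25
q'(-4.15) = 0.05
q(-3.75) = 0.27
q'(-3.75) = 0.05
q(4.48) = -0.52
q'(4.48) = 0.19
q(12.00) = -0.14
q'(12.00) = 0.01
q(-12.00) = 0.10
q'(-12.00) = 0.01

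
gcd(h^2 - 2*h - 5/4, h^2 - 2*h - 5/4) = h^2 - 2*h - 5/4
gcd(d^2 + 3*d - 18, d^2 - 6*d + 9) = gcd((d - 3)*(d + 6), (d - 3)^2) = d - 3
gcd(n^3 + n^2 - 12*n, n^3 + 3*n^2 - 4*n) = n^2 + 4*n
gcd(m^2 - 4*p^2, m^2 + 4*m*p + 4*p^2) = m + 2*p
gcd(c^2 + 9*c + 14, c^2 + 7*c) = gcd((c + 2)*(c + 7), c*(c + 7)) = c + 7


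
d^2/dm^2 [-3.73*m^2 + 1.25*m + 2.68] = -7.46000000000000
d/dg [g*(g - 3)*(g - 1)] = 3*g^2 - 8*g + 3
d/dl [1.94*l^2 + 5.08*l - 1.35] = 3.88*l + 5.08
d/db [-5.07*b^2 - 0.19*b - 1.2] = -10.14*b - 0.19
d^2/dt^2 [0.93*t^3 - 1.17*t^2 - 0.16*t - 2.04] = 5.58*t - 2.34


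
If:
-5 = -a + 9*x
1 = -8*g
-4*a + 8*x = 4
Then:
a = -19/7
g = -1/8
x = -6/7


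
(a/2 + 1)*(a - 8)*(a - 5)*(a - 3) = a^4/2 - 7*a^3 + 47*a^2/2 + 19*a - 120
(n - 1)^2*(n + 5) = n^3 + 3*n^2 - 9*n + 5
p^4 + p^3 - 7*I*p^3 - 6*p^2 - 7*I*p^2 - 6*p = p*(p + 1)*(p - 6*I)*(p - I)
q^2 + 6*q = q*(q + 6)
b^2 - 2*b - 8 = (b - 4)*(b + 2)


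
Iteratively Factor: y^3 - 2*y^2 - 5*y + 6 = (y - 1)*(y^2 - y - 6) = (y - 3)*(y - 1)*(y + 2)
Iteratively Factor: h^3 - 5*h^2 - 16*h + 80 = (h + 4)*(h^2 - 9*h + 20) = (h - 4)*(h + 4)*(h - 5)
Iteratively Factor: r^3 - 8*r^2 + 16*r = (r - 4)*(r^2 - 4*r) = r*(r - 4)*(r - 4)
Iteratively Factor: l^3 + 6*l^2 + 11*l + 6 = (l + 2)*(l^2 + 4*l + 3) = (l + 1)*(l + 2)*(l + 3)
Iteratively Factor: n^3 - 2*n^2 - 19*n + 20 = (n + 4)*(n^2 - 6*n + 5) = (n - 1)*(n + 4)*(n - 5)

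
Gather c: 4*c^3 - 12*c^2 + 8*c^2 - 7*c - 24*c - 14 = 4*c^3 - 4*c^2 - 31*c - 14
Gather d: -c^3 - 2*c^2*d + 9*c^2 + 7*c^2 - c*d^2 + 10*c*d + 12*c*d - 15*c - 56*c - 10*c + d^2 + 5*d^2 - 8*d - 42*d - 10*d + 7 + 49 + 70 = -c^3 + 16*c^2 - 81*c + d^2*(6 - c) + d*(-2*c^2 + 22*c - 60) + 126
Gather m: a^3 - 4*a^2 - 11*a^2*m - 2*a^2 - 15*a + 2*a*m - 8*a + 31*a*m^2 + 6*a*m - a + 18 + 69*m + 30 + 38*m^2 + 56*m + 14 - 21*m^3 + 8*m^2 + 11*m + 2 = a^3 - 6*a^2 - 24*a - 21*m^3 + m^2*(31*a + 46) + m*(-11*a^2 + 8*a + 136) + 64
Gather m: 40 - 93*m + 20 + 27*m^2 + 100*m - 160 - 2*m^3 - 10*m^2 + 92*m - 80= -2*m^3 + 17*m^2 + 99*m - 180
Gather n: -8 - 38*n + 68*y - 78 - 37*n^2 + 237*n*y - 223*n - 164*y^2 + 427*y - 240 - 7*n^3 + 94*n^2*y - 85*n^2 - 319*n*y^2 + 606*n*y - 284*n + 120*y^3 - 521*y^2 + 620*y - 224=-7*n^3 + n^2*(94*y - 122) + n*(-319*y^2 + 843*y - 545) + 120*y^3 - 685*y^2 + 1115*y - 550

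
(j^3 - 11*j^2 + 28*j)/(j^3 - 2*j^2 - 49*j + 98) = j*(j - 4)/(j^2 + 5*j - 14)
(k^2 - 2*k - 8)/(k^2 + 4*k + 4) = (k - 4)/(k + 2)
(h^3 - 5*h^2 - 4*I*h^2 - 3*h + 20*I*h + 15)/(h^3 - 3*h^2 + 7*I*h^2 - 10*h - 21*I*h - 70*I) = (h^2 - 4*I*h - 3)/(h^2 + h*(2 + 7*I) + 14*I)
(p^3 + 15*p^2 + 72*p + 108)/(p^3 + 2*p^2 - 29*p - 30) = (p^2 + 9*p + 18)/(p^2 - 4*p - 5)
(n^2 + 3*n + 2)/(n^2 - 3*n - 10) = (n + 1)/(n - 5)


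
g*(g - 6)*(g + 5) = g^3 - g^2 - 30*g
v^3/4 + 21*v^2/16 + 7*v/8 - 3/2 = (v/4 + 1)*(v - 3/4)*(v + 2)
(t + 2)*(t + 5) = t^2 + 7*t + 10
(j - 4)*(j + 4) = j^2 - 16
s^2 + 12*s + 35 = (s + 5)*(s + 7)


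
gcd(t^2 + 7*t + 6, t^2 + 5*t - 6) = t + 6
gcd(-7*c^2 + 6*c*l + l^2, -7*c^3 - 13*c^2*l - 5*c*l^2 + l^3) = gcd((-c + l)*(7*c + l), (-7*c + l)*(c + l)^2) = 1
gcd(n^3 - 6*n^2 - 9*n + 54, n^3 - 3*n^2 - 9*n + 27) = n^2 - 9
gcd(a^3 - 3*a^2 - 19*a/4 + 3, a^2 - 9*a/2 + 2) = a^2 - 9*a/2 + 2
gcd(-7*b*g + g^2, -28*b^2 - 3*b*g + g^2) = 7*b - g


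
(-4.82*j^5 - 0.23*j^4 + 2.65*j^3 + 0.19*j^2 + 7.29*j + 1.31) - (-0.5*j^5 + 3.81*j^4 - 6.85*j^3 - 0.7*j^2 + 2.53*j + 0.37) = -4.32*j^5 - 4.04*j^4 + 9.5*j^3 + 0.89*j^2 + 4.76*j + 0.94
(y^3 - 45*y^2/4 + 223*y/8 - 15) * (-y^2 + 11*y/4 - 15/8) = -y^5 + 14*y^4 - 971*y^3/16 + 451*y^2/4 - 5985*y/64 + 225/8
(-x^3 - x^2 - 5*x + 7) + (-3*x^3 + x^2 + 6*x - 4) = -4*x^3 + x + 3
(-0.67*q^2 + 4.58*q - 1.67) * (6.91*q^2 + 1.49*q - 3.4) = -4.6297*q^4 + 30.6495*q^3 - 2.4375*q^2 - 18.0603*q + 5.678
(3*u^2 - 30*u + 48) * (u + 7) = 3*u^3 - 9*u^2 - 162*u + 336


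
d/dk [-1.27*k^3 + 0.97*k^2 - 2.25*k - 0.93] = -3.81*k^2 + 1.94*k - 2.25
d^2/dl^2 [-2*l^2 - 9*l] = -4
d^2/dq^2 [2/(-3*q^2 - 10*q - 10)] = 4*(9*q^2 + 30*q - 4*(3*q + 5)^2 + 30)/(3*q^2 + 10*q + 10)^3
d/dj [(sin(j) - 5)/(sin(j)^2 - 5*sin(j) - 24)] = (10*sin(j) + cos(j)^2 - 50)*cos(j)/((sin(j) - 8)^2*(sin(j) + 3)^2)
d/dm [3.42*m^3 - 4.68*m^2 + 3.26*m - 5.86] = 10.26*m^2 - 9.36*m + 3.26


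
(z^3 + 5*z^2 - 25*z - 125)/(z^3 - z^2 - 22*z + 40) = (z^2 - 25)/(z^2 - 6*z + 8)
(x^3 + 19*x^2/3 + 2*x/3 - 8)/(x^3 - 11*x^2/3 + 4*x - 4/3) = (3*x^2 + 22*x + 24)/(3*x^2 - 8*x + 4)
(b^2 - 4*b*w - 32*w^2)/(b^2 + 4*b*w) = (b - 8*w)/b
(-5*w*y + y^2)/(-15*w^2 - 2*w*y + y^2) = y/(3*w + y)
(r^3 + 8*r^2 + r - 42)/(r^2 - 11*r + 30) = (r^3 + 8*r^2 + r - 42)/(r^2 - 11*r + 30)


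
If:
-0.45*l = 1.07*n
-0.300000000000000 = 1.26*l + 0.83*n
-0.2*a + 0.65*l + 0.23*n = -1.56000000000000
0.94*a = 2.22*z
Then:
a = 6.89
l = -0.33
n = 0.14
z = 2.92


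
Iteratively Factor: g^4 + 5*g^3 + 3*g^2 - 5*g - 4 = (g + 4)*(g^3 + g^2 - g - 1) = (g + 1)*(g + 4)*(g^2 - 1) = (g + 1)^2*(g + 4)*(g - 1)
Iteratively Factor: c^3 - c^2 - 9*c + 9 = (c + 3)*(c^2 - 4*c + 3) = (c - 3)*(c + 3)*(c - 1)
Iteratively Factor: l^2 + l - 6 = (l - 2)*(l + 3)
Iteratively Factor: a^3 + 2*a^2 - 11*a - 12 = (a - 3)*(a^2 + 5*a + 4) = (a - 3)*(a + 1)*(a + 4)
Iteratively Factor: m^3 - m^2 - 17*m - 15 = (m - 5)*(m^2 + 4*m + 3) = (m - 5)*(m + 1)*(m + 3)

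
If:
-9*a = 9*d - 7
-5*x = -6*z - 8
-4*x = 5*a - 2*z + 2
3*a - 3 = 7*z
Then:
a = -36/31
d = 541/279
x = 106/217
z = -201/217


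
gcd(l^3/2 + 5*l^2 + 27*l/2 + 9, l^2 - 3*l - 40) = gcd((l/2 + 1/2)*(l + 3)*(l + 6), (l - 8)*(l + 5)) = 1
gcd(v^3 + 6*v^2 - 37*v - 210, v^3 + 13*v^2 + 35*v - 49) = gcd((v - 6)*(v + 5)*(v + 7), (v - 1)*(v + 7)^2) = v + 7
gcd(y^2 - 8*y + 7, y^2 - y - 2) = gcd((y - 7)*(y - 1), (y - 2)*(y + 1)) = 1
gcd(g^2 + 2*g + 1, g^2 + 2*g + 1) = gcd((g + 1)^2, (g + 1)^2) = g^2 + 2*g + 1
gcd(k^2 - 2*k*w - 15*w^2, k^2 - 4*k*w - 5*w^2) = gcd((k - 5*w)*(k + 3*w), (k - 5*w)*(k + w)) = -k + 5*w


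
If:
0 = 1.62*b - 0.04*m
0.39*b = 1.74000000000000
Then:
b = 4.46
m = 180.69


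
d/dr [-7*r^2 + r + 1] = 1 - 14*r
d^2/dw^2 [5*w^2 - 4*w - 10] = 10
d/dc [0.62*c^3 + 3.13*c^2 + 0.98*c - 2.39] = 1.86*c^2 + 6.26*c + 0.98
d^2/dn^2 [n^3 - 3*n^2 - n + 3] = 6*n - 6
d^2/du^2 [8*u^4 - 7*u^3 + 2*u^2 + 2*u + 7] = 96*u^2 - 42*u + 4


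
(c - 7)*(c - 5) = c^2 - 12*c + 35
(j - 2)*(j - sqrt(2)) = j^2 - 2*j - sqrt(2)*j + 2*sqrt(2)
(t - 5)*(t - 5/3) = t^2 - 20*t/3 + 25/3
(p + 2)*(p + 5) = p^2 + 7*p + 10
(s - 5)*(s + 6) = s^2 + s - 30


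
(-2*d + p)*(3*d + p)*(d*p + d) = -6*d^3*p - 6*d^3 + d^2*p^2 + d^2*p + d*p^3 + d*p^2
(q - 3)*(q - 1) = q^2 - 4*q + 3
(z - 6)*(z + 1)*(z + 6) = z^3 + z^2 - 36*z - 36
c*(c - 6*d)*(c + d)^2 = c^4 - 4*c^3*d - 11*c^2*d^2 - 6*c*d^3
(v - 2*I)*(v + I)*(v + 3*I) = v^3 + 2*I*v^2 + 5*v + 6*I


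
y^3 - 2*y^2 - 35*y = y*(y - 7)*(y + 5)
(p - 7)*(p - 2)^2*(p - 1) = p^4 - 12*p^3 + 43*p^2 - 60*p + 28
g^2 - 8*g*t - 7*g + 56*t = (g - 7)*(g - 8*t)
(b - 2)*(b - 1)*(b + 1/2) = b^3 - 5*b^2/2 + b/2 + 1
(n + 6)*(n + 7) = n^2 + 13*n + 42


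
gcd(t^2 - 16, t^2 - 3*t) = 1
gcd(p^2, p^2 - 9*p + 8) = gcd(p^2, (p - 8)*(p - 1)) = 1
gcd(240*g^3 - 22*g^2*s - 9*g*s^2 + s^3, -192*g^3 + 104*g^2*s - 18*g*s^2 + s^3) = 48*g^2 - 14*g*s + s^2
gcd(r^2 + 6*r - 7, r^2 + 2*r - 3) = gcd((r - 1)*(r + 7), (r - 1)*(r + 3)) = r - 1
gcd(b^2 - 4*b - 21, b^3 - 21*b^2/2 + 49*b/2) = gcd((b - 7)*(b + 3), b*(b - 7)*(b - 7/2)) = b - 7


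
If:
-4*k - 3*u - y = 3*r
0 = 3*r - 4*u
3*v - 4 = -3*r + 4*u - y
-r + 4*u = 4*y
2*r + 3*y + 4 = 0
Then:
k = 23/14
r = -8/7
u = -6/7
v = 32/21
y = -4/7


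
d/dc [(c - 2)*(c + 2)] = 2*c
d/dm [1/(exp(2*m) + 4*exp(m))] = 2*(-exp(m) - 2)*exp(-m)/(exp(m) + 4)^2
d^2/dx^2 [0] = 0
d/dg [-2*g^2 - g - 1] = -4*g - 1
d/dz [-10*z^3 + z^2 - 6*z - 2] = -30*z^2 + 2*z - 6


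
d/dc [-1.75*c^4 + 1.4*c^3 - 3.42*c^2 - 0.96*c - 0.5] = -7.0*c^3 + 4.2*c^2 - 6.84*c - 0.96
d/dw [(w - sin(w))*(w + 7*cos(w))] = -(w - sin(w))*(7*sin(w) - 1) - (w + 7*cos(w))*(cos(w) - 1)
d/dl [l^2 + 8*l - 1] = 2*l + 8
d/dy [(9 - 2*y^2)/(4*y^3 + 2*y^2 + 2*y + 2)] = (4*y^4 - 56*y^2 - 22*y - 9)/(2*(4*y^6 + 4*y^5 + 5*y^4 + 6*y^3 + 3*y^2 + 2*y + 1))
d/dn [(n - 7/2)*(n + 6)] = 2*n + 5/2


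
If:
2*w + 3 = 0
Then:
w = -3/2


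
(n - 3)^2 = n^2 - 6*n + 9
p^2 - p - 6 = (p - 3)*(p + 2)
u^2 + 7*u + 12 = (u + 3)*(u + 4)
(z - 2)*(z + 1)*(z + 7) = z^3 + 6*z^2 - 9*z - 14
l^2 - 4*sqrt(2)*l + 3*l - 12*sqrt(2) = (l + 3)*(l - 4*sqrt(2))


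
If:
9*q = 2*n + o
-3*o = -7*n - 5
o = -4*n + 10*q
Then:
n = 5/41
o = 80/41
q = 10/41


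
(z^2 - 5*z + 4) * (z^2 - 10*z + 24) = z^4 - 15*z^3 + 78*z^2 - 160*z + 96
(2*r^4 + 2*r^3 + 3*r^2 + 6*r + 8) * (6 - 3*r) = -6*r^5 + 6*r^4 + 3*r^3 + 12*r + 48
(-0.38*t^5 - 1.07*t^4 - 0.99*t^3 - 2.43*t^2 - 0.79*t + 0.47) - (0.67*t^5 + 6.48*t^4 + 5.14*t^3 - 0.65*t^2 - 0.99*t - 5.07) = -1.05*t^5 - 7.55*t^4 - 6.13*t^3 - 1.78*t^2 + 0.2*t + 5.54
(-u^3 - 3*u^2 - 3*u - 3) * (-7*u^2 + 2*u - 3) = 7*u^5 + 19*u^4 + 18*u^3 + 24*u^2 + 3*u + 9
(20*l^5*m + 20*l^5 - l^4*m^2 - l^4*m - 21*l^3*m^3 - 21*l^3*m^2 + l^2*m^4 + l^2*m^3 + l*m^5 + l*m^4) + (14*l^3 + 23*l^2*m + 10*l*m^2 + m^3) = 20*l^5*m + 20*l^5 - l^4*m^2 - l^4*m - 21*l^3*m^3 - 21*l^3*m^2 + 14*l^3 + l^2*m^4 + l^2*m^3 + 23*l^2*m + l*m^5 + l*m^4 + 10*l*m^2 + m^3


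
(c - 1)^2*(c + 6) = c^3 + 4*c^2 - 11*c + 6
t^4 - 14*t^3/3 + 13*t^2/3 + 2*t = t*(t - 3)*(t - 2)*(t + 1/3)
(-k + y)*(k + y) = -k^2 + y^2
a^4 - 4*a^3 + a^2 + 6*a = a*(a - 3)*(a - 2)*(a + 1)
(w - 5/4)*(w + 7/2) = w^2 + 9*w/4 - 35/8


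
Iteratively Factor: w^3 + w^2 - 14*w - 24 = (w + 2)*(w^2 - w - 12) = (w + 2)*(w + 3)*(w - 4)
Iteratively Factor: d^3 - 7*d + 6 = (d - 2)*(d^2 + 2*d - 3) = (d - 2)*(d - 1)*(d + 3)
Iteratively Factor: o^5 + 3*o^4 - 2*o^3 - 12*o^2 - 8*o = (o + 2)*(o^4 + o^3 - 4*o^2 - 4*o) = (o + 1)*(o + 2)*(o^3 - 4*o) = (o + 1)*(o + 2)^2*(o^2 - 2*o) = o*(o + 1)*(o + 2)^2*(o - 2)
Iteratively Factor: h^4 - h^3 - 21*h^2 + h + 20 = (h + 4)*(h^3 - 5*h^2 - h + 5) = (h - 1)*(h + 4)*(h^2 - 4*h - 5) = (h - 1)*(h + 1)*(h + 4)*(h - 5)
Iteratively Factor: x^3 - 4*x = (x - 2)*(x^2 + 2*x) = (x - 2)*(x + 2)*(x)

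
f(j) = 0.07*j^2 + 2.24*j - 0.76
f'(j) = 0.14*j + 2.24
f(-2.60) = -6.11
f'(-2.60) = 1.88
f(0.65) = 0.73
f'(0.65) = 2.33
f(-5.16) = -10.45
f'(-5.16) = 1.52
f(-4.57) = -9.53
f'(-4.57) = 1.60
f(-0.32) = -1.47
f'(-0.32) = 2.20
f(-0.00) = -0.76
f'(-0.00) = 2.24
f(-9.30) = -15.54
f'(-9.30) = 0.94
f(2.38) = 4.97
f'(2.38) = 2.57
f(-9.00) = -15.25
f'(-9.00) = 0.98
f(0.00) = -0.76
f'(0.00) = 2.24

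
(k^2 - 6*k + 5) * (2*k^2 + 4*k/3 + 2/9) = 2*k^4 - 32*k^3/3 + 20*k^2/9 + 16*k/3 + 10/9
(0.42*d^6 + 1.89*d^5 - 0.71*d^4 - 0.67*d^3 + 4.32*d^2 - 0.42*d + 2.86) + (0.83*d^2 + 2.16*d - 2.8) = 0.42*d^6 + 1.89*d^5 - 0.71*d^4 - 0.67*d^3 + 5.15*d^2 + 1.74*d + 0.0600000000000001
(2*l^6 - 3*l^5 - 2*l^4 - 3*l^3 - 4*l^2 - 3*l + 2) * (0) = 0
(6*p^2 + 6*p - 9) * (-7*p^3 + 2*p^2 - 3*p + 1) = -42*p^5 - 30*p^4 + 57*p^3 - 30*p^2 + 33*p - 9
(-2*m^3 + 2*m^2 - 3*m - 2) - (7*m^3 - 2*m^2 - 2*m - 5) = -9*m^3 + 4*m^2 - m + 3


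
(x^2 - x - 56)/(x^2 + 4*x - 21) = (x - 8)/(x - 3)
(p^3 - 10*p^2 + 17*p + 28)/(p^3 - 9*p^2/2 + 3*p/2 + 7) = 2*(p^2 - 11*p + 28)/(2*p^2 - 11*p + 14)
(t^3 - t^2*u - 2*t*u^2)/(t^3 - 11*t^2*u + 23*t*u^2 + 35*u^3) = t*(t - 2*u)/(t^2 - 12*t*u + 35*u^2)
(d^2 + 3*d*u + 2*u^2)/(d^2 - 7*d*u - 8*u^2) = (-d - 2*u)/(-d + 8*u)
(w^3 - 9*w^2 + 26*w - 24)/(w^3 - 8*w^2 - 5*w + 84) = (w^2 - 5*w + 6)/(w^2 - 4*w - 21)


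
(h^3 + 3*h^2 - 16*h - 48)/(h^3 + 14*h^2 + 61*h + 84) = (h - 4)/(h + 7)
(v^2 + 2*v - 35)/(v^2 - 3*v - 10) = (v + 7)/(v + 2)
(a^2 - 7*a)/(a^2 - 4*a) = (a - 7)/(a - 4)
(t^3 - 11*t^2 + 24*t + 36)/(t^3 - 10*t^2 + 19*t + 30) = (t - 6)/(t - 5)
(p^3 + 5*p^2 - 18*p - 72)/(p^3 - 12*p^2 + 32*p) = (p^2 + 9*p + 18)/(p*(p - 8))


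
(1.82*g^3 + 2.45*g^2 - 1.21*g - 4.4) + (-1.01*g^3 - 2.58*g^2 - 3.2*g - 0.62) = 0.81*g^3 - 0.13*g^2 - 4.41*g - 5.02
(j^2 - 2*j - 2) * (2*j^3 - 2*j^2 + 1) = 2*j^5 - 6*j^4 + 5*j^2 - 2*j - 2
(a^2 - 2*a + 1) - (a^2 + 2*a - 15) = 16 - 4*a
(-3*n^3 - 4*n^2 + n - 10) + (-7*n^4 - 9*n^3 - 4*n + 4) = -7*n^4 - 12*n^3 - 4*n^2 - 3*n - 6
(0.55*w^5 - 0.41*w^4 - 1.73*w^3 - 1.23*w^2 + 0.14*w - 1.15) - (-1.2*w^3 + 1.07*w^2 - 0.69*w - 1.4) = 0.55*w^5 - 0.41*w^4 - 0.53*w^3 - 2.3*w^2 + 0.83*w + 0.25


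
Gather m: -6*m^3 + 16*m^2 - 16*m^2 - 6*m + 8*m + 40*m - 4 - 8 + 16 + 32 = -6*m^3 + 42*m + 36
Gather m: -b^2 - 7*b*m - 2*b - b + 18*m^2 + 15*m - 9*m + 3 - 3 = -b^2 - 3*b + 18*m^2 + m*(6 - 7*b)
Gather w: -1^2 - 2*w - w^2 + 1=-w^2 - 2*w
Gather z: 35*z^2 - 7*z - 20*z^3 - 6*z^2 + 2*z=-20*z^3 + 29*z^2 - 5*z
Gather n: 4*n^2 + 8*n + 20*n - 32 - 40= 4*n^2 + 28*n - 72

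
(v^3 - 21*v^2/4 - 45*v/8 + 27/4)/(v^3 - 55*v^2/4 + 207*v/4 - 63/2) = (v + 3/2)/(v - 7)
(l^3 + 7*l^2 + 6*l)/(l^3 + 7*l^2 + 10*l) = (l^2 + 7*l + 6)/(l^2 + 7*l + 10)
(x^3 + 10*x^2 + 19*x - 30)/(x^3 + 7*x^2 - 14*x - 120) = (x - 1)/(x - 4)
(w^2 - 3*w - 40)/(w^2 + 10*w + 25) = (w - 8)/(w + 5)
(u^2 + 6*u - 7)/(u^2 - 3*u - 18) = (-u^2 - 6*u + 7)/(-u^2 + 3*u + 18)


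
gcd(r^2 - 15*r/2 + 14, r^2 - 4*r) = r - 4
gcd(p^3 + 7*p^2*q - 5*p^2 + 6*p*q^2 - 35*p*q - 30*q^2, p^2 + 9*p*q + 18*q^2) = p + 6*q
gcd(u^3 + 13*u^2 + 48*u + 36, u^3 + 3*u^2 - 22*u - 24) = u^2 + 7*u + 6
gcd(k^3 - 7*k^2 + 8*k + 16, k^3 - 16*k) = k - 4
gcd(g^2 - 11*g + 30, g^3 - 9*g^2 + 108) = g - 6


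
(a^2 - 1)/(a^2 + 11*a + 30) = (a^2 - 1)/(a^2 + 11*a + 30)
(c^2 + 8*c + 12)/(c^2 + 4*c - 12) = (c + 2)/(c - 2)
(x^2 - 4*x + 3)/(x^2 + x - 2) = (x - 3)/(x + 2)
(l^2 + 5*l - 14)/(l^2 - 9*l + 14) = (l + 7)/(l - 7)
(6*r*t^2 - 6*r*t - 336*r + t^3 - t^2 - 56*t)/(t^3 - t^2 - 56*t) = (6*r + t)/t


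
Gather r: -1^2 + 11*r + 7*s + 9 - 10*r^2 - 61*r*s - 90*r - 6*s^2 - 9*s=-10*r^2 + r*(-61*s - 79) - 6*s^2 - 2*s + 8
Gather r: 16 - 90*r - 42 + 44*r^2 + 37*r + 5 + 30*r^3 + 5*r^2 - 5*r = 30*r^3 + 49*r^2 - 58*r - 21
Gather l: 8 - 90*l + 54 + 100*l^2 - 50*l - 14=100*l^2 - 140*l + 48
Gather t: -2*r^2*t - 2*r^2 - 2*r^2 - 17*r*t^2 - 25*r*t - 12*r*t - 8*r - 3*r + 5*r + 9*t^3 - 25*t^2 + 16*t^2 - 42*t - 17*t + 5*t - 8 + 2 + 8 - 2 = -4*r^2 - 6*r + 9*t^3 + t^2*(-17*r - 9) + t*(-2*r^2 - 37*r - 54)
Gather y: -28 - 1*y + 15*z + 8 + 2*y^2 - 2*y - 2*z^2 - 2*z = 2*y^2 - 3*y - 2*z^2 + 13*z - 20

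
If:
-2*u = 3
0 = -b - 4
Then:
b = -4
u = -3/2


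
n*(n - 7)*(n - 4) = n^3 - 11*n^2 + 28*n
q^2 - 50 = (q - 5*sqrt(2))*(q + 5*sqrt(2))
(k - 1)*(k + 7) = k^2 + 6*k - 7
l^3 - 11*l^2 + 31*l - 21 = (l - 7)*(l - 3)*(l - 1)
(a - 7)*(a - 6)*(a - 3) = a^3 - 16*a^2 + 81*a - 126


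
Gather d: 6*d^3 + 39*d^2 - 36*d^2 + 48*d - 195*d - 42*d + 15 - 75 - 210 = 6*d^3 + 3*d^2 - 189*d - 270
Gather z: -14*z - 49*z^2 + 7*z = -49*z^2 - 7*z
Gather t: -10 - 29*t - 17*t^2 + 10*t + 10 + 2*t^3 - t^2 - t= 2*t^3 - 18*t^2 - 20*t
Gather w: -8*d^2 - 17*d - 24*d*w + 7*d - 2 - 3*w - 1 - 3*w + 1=-8*d^2 - 10*d + w*(-24*d - 6) - 2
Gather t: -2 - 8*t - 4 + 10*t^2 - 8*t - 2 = 10*t^2 - 16*t - 8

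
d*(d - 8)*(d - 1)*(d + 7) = d^4 - 2*d^3 - 55*d^2 + 56*d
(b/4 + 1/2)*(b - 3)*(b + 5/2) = b^3/4 + 3*b^2/8 - 17*b/8 - 15/4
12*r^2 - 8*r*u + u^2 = (-6*r + u)*(-2*r + u)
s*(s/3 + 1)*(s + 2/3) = s^3/3 + 11*s^2/9 + 2*s/3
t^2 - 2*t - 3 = (t - 3)*(t + 1)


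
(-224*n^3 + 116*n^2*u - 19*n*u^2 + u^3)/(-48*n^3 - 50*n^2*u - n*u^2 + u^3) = (28*n^2 - 11*n*u + u^2)/(6*n^2 + 7*n*u + u^2)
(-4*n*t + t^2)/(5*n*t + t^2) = (-4*n + t)/(5*n + t)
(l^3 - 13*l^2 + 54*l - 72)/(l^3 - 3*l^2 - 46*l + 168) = (l - 3)/(l + 7)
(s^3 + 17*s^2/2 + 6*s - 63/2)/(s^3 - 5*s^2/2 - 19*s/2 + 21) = (2*s^2 + 11*s - 21)/(2*s^2 - 11*s + 14)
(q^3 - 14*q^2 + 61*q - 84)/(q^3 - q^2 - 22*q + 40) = (q^2 - 10*q + 21)/(q^2 + 3*q - 10)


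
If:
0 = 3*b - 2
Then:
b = 2/3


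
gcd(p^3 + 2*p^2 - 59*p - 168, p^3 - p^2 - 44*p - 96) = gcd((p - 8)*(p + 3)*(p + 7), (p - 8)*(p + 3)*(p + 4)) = p^2 - 5*p - 24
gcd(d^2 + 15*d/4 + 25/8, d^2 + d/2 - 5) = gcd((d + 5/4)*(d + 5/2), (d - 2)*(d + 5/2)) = d + 5/2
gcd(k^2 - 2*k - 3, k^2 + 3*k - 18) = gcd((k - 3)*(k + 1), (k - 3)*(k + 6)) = k - 3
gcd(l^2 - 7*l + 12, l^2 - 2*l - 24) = 1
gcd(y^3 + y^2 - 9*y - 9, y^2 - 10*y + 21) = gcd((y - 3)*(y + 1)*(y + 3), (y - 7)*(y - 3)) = y - 3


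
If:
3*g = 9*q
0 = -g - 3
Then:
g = -3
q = -1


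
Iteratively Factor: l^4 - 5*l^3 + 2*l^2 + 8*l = (l - 2)*(l^3 - 3*l^2 - 4*l) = (l - 2)*(l + 1)*(l^2 - 4*l) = l*(l - 2)*(l + 1)*(l - 4)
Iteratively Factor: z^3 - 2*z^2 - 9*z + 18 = (z + 3)*(z^2 - 5*z + 6) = (z - 3)*(z + 3)*(z - 2)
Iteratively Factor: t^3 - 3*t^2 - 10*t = (t)*(t^2 - 3*t - 10) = t*(t - 5)*(t + 2)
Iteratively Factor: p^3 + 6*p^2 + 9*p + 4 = (p + 1)*(p^2 + 5*p + 4) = (p + 1)^2*(p + 4)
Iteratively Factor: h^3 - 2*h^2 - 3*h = (h - 3)*(h^2 + h) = (h - 3)*(h + 1)*(h)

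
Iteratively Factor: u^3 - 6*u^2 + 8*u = (u)*(u^2 - 6*u + 8) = u*(u - 2)*(u - 4)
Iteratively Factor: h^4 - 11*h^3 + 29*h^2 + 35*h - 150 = (h + 2)*(h^3 - 13*h^2 + 55*h - 75) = (h - 5)*(h + 2)*(h^2 - 8*h + 15) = (h - 5)*(h - 3)*(h + 2)*(h - 5)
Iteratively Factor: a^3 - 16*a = (a - 4)*(a^2 + 4*a) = (a - 4)*(a + 4)*(a)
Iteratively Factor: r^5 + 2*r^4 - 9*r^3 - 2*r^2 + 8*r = (r + 4)*(r^4 - 2*r^3 - r^2 + 2*r) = (r - 2)*(r + 4)*(r^3 - r) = (r - 2)*(r - 1)*(r + 4)*(r^2 + r) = (r - 2)*(r - 1)*(r + 1)*(r + 4)*(r)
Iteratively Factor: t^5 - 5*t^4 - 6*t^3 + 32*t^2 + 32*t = (t - 4)*(t^4 - t^3 - 10*t^2 - 8*t) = t*(t - 4)*(t^3 - t^2 - 10*t - 8) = t*(t - 4)*(t + 2)*(t^2 - 3*t - 4) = t*(t - 4)*(t + 1)*(t + 2)*(t - 4)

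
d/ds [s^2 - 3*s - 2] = 2*s - 3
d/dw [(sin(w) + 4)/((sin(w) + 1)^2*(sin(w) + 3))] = (-15*sin(w) + cos(2*w) - 26)*cos(w)/((sin(w) + 1)^3*(sin(w) + 3)^2)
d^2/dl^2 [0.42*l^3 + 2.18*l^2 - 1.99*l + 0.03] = 2.52*l + 4.36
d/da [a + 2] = 1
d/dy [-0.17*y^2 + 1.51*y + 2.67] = 1.51 - 0.34*y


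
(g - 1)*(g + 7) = g^2 + 6*g - 7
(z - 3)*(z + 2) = z^2 - z - 6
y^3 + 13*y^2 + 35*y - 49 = (y - 1)*(y + 7)^2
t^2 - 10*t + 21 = (t - 7)*(t - 3)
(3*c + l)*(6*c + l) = 18*c^2 + 9*c*l + l^2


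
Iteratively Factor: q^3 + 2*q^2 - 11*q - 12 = (q + 4)*(q^2 - 2*q - 3) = (q - 3)*(q + 4)*(q + 1)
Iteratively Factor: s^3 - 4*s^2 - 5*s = (s + 1)*(s^2 - 5*s) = s*(s + 1)*(s - 5)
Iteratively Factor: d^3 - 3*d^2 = (d)*(d^2 - 3*d) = d^2*(d - 3)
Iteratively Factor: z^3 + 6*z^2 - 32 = (z + 4)*(z^2 + 2*z - 8) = (z + 4)^2*(z - 2)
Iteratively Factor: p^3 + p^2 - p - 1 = (p - 1)*(p^2 + 2*p + 1) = (p - 1)*(p + 1)*(p + 1)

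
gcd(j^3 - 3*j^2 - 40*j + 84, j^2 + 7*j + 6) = j + 6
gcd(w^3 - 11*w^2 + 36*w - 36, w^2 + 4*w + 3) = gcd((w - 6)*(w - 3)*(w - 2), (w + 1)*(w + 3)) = 1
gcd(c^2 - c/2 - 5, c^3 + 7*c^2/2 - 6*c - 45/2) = c - 5/2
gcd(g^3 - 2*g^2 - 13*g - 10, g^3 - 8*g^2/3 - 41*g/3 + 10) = g - 5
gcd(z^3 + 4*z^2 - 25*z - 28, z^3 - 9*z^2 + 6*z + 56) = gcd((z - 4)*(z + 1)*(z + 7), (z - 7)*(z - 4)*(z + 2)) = z - 4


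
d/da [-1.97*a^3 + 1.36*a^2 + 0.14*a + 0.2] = -5.91*a^2 + 2.72*a + 0.14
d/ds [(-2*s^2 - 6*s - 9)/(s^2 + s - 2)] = (4*s^2 + 26*s + 21)/(s^4 + 2*s^3 - 3*s^2 - 4*s + 4)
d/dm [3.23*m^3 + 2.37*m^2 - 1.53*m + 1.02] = 9.69*m^2 + 4.74*m - 1.53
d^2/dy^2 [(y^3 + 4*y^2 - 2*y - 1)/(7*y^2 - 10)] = 2*(-28*y^3 + 693*y^2 - 120*y + 330)/(343*y^6 - 1470*y^4 + 2100*y^2 - 1000)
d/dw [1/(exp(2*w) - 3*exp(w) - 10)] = (3 - 2*exp(w))*exp(w)/(-exp(2*w) + 3*exp(w) + 10)^2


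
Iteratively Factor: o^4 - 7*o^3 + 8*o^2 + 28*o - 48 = (o - 2)*(o^3 - 5*o^2 - 2*o + 24) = (o - 3)*(o - 2)*(o^2 - 2*o - 8) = (o - 3)*(o - 2)*(o + 2)*(o - 4)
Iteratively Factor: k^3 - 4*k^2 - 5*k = (k)*(k^2 - 4*k - 5) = k*(k - 5)*(k + 1)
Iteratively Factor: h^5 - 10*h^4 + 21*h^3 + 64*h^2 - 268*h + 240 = (h - 2)*(h^4 - 8*h^3 + 5*h^2 + 74*h - 120) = (h - 2)*(h + 3)*(h^3 - 11*h^2 + 38*h - 40) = (h - 4)*(h - 2)*(h + 3)*(h^2 - 7*h + 10) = (h - 4)*(h - 2)^2*(h + 3)*(h - 5)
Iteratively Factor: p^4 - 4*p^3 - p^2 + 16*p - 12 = (p - 2)*(p^3 - 2*p^2 - 5*p + 6) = (p - 2)*(p + 2)*(p^2 - 4*p + 3) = (p - 3)*(p - 2)*(p + 2)*(p - 1)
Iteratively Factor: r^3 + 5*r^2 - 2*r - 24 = (r + 4)*(r^2 + r - 6) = (r + 3)*(r + 4)*(r - 2)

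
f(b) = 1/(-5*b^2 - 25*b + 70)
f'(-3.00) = 0.00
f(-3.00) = 0.01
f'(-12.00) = 0.00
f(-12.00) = 0.00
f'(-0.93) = 0.00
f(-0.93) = 0.01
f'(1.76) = 0.39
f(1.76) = 0.10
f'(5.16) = 0.00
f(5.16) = -0.01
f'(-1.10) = 0.00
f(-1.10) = 0.01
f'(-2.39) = 0.00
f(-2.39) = 0.01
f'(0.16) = 0.01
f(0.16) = 0.02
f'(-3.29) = -0.00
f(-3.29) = 0.01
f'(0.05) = 0.01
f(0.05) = 0.01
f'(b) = (10*b + 25)/(-5*b^2 - 25*b + 70)^2 = (2*b + 5)/(5*(b^2 + 5*b - 14)^2)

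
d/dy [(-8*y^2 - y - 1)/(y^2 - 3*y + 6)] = (25*y^2 - 94*y - 9)/(y^4 - 6*y^3 + 21*y^2 - 36*y + 36)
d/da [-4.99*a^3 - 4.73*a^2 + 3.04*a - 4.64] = -14.97*a^2 - 9.46*a + 3.04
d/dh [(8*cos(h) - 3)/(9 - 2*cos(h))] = -66*sin(h)/(2*cos(h) - 9)^2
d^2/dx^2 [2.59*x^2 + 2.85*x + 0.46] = 5.18000000000000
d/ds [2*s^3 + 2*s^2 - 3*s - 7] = 6*s^2 + 4*s - 3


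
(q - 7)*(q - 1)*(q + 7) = q^3 - q^2 - 49*q + 49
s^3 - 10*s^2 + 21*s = s*(s - 7)*(s - 3)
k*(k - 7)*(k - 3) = k^3 - 10*k^2 + 21*k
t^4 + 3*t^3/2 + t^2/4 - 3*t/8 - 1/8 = (t - 1/2)*(t + 1/2)^2*(t + 1)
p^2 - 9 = (p - 3)*(p + 3)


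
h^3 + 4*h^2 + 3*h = h*(h + 1)*(h + 3)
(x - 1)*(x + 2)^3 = x^4 + 5*x^3 + 6*x^2 - 4*x - 8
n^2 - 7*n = n*(n - 7)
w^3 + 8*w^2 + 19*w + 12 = (w + 1)*(w + 3)*(w + 4)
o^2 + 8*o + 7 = (o + 1)*(o + 7)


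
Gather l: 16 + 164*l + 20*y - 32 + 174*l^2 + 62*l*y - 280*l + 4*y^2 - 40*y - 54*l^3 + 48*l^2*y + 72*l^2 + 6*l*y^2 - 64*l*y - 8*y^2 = -54*l^3 + l^2*(48*y + 246) + l*(6*y^2 - 2*y - 116) - 4*y^2 - 20*y - 16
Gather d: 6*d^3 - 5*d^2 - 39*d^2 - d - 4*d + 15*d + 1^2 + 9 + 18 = 6*d^3 - 44*d^2 + 10*d + 28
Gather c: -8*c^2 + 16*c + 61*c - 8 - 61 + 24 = -8*c^2 + 77*c - 45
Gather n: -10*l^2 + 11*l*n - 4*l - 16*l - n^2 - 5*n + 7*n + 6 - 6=-10*l^2 - 20*l - n^2 + n*(11*l + 2)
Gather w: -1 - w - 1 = -w - 2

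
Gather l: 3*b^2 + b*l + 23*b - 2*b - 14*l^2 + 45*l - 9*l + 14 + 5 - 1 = 3*b^2 + 21*b - 14*l^2 + l*(b + 36) + 18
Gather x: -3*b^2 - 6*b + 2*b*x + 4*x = -3*b^2 - 6*b + x*(2*b + 4)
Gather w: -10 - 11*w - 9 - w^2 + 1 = -w^2 - 11*w - 18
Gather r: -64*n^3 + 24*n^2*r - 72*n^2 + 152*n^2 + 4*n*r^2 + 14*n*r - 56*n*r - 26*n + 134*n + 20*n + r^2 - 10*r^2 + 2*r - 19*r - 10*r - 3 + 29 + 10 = -64*n^3 + 80*n^2 + 128*n + r^2*(4*n - 9) + r*(24*n^2 - 42*n - 27) + 36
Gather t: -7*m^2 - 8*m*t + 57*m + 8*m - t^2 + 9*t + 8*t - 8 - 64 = -7*m^2 + 65*m - t^2 + t*(17 - 8*m) - 72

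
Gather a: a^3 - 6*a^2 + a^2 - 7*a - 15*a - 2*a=a^3 - 5*a^2 - 24*a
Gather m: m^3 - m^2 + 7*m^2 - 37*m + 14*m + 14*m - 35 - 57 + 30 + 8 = m^3 + 6*m^2 - 9*m - 54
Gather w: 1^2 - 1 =0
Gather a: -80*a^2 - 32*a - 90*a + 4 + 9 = -80*a^2 - 122*a + 13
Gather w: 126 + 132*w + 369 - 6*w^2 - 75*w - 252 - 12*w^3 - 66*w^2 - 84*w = -12*w^3 - 72*w^2 - 27*w + 243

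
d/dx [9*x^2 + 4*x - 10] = 18*x + 4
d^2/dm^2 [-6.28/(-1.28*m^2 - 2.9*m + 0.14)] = (-20.578304*m^2 - 46.62272*m + 6.28*(2.56*m + 2.9)*(5.12*m + 5.8) + 2.250752)/(1.28*m^2 + 2.9*m - 0.14)^3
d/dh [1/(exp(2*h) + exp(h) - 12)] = (-2*exp(h) - 1)*exp(h)/(exp(2*h) + exp(h) - 12)^2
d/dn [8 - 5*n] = -5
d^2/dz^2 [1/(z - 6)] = 2/(z - 6)^3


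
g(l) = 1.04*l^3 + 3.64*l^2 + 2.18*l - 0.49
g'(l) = 3.12*l^2 + 7.28*l + 2.18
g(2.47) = 42.77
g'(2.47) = 39.20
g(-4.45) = -29.76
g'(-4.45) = 31.57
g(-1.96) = 1.39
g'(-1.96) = -0.10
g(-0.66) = -0.64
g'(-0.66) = -1.27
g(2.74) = 54.20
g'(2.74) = 45.55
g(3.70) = 110.09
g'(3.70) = 71.83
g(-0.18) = -0.77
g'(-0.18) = 0.97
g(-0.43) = -0.84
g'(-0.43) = -0.37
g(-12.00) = -1299.61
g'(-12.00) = 364.10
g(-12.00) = -1299.61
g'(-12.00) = 364.10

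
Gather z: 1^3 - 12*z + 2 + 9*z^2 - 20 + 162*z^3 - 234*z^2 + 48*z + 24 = 162*z^3 - 225*z^2 + 36*z + 7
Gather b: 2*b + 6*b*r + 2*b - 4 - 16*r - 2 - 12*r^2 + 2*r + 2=b*(6*r + 4) - 12*r^2 - 14*r - 4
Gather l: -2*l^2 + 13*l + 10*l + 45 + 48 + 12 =-2*l^2 + 23*l + 105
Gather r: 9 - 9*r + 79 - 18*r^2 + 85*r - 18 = -18*r^2 + 76*r + 70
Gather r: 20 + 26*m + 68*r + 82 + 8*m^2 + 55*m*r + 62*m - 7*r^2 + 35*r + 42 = 8*m^2 + 88*m - 7*r^2 + r*(55*m + 103) + 144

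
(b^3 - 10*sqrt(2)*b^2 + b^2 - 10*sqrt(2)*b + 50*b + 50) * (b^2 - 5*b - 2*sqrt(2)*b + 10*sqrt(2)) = b^5 - 12*sqrt(2)*b^4 - 4*b^4 + 48*sqrt(2)*b^3 + 85*b^3 - 360*b^2 - 40*sqrt(2)*b^2 - 450*b + 400*sqrt(2)*b + 500*sqrt(2)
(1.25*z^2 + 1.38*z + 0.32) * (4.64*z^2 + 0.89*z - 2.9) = 5.8*z^4 + 7.5157*z^3 - 0.912*z^2 - 3.7172*z - 0.928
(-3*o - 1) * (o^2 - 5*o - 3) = -3*o^3 + 14*o^2 + 14*o + 3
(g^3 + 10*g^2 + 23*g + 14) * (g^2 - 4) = g^5 + 10*g^4 + 19*g^3 - 26*g^2 - 92*g - 56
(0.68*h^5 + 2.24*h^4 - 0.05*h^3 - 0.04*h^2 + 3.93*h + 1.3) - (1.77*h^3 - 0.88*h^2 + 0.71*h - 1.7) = 0.68*h^5 + 2.24*h^4 - 1.82*h^3 + 0.84*h^2 + 3.22*h + 3.0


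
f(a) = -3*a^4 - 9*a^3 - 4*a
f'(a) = -12*a^3 - 27*a^2 - 4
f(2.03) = -134.35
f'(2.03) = -215.65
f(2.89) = -438.07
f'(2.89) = -519.16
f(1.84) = -97.81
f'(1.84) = -170.17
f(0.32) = -1.61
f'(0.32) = -7.16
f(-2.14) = 33.84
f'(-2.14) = -10.05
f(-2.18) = 34.21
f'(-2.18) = -7.99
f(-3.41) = -35.13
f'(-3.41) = 157.86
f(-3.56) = -61.56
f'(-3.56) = 195.23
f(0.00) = 0.00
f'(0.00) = -4.00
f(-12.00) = -46608.00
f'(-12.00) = 16844.00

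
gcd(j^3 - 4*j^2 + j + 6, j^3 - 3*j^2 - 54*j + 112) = j - 2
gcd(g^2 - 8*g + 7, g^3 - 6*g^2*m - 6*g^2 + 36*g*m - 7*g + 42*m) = g - 7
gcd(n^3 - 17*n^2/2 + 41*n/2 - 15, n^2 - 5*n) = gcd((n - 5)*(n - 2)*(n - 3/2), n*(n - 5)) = n - 5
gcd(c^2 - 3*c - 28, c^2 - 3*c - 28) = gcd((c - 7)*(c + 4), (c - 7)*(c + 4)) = c^2 - 3*c - 28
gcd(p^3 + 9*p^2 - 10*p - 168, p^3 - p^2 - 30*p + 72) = p^2 + 2*p - 24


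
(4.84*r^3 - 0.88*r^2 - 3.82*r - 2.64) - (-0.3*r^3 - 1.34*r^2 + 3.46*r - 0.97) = 5.14*r^3 + 0.46*r^2 - 7.28*r - 1.67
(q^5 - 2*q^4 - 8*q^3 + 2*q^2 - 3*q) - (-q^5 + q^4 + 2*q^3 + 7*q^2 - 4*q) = 2*q^5 - 3*q^4 - 10*q^3 - 5*q^2 + q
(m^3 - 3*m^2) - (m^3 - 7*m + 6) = -3*m^2 + 7*m - 6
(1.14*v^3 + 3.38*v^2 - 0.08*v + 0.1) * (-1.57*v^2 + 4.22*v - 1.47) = -1.7898*v^5 - 0.495800000000001*v^4 + 12.7134*v^3 - 5.4632*v^2 + 0.5396*v - 0.147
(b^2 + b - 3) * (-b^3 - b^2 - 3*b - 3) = -b^5 - 2*b^4 - b^3 - 3*b^2 + 6*b + 9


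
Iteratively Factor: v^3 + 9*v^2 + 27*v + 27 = (v + 3)*(v^2 + 6*v + 9) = (v + 3)^2*(v + 3)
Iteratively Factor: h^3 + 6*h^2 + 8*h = (h)*(h^2 + 6*h + 8) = h*(h + 4)*(h + 2)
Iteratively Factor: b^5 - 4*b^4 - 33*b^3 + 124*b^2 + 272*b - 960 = (b - 5)*(b^4 + b^3 - 28*b^2 - 16*b + 192) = (b - 5)*(b - 3)*(b^3 + 4*b^2 - 16*b - 64) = (b - 5)*(b - 3)*(b + 4)*(b^2 - 16) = (b - 5)*(b - 4)*(b - 3)*(b + 4)*(b + 4)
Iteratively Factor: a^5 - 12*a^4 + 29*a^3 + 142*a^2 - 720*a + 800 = (a - 5)*(a^4 - 7*a^3 - 6*a^2 + 112*a - 160) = (a - 5)*(a + 4)*(a^3 - 11*a^2 + 38*a - 40) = (a - 5)*(a - 4)*(a + 4)*(a^2 - 7*a + 10) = (a - 5)*(a - 4)*(a - 2)*(a + 4)*(a - 5)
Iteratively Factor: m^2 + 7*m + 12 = (m + 3)*(m + 4)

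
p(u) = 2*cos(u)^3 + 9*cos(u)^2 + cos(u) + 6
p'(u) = -6*sin(u)*cos(u)^2 - 18*sin(u)*cos(u) - sin(u)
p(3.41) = 11.61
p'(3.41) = -2.86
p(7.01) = 12.61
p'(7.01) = -11.83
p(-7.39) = 8.43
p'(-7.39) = 9.17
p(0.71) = 12.81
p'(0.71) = -11.80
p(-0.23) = 17.35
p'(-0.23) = 5.52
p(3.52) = 11.24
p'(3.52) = -3.90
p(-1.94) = 6.72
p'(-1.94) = -4.40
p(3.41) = 11.61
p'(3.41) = -2.86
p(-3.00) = 11.89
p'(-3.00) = -1.54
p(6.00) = 17.03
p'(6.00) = 6.65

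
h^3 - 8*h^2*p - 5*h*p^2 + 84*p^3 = (h - 7*p)*(h - 4*p)*(h + 3*p)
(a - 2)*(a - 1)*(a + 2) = a^3 - a^2 - 4*a + 4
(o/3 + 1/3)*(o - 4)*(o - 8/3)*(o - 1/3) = o^4/3 - 2*o^3 + 53*o^2/27 + 28*o/9 - 32/27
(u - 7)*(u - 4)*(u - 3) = u^3 - 14*u^2 + 61*u - 84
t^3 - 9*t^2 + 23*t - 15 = (t - 5)*(t - 3)*(t - 1)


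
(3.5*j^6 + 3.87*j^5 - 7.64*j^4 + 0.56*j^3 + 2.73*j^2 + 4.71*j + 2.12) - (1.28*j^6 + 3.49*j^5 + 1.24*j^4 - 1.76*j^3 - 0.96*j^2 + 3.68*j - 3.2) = 2.22*j^6 + 0.38*j^5 - 8.88*j^4 + 2.32*j^3 + 3.69*j^2 + 1.03*j + 5.32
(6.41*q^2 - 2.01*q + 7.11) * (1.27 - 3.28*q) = -21.0248*q^3 + 14.7335*q^2 - 25.8735*q + 9.0297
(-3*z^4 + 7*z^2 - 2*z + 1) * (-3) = 9*z^4 - 21*z^2 + 6*z - 3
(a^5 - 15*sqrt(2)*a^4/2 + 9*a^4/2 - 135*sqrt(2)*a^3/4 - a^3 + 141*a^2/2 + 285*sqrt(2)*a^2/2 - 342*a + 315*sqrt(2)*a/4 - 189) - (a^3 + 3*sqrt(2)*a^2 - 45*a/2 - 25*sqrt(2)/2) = a^5 - 15*sqrt(2)*a^4/2 + 9*a^4/2 - 135*sqrt(2)*a^3/4 - 2*a^3 + 141*a^2/2 + 279*sqrt(2)*a^2/2 - 639*a/2 + 315*sqrt(2)*a/4 - 189 + 25*sqrt(2)/2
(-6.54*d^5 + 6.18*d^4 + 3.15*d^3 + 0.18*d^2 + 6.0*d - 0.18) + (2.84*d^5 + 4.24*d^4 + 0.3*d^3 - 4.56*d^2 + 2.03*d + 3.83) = -3.7*d^5 + 10.42*d^4 + 3.45*d^3 - 4.38*d^2 + 8.03*d + 3.65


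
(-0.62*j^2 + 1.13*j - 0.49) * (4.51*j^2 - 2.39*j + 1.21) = -2.7962*j^4 + 6.5781*j^3 - 5.6608*j^2 + 2.5384*j - 0.5929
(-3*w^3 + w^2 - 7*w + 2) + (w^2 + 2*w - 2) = -3*w^3 + 2*w^2 - 5*w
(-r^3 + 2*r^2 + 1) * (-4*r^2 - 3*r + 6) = 4*r^5 - 5*r^4 - 12*r^3 + 8*r^2 - 3*r + 6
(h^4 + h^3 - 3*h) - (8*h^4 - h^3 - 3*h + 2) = -7*h^4 + 2*h^3 - 2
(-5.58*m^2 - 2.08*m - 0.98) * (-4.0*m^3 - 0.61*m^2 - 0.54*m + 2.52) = 22.32*m^5 + 11.7238*m^4 + 8.202*m^3 - 12.3406*m^2 - 4.7124*m - 2.4696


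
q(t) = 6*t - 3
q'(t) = 6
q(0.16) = -2.04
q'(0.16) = 6.00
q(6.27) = 34.62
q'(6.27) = 6.00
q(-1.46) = -11.76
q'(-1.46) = 6.00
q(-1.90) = -14.40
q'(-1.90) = 6.00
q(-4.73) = -31.38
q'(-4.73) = 6.00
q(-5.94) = -38.64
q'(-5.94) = 6.00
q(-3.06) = -21.36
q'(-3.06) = 6.00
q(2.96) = 14.76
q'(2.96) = 6.00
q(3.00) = 15.00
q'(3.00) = 6.00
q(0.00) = -3.00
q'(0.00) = 6.00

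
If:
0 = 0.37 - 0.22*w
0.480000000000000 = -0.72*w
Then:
No Solution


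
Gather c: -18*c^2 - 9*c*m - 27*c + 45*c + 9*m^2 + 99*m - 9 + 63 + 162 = -18*c^2 + c*(18 - 9*m) + 9*m^2 + 99*m + 216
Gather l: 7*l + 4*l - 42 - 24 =11*l - 66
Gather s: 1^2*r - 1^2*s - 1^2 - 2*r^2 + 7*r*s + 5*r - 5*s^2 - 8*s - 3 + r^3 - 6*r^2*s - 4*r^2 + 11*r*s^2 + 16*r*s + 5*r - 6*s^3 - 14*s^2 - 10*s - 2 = r^3 - 6*r^2 + 11*r - 6*s^3 + s^2*(11*r - 19) + s*(-6*r^2 + 23*r - 19) - 6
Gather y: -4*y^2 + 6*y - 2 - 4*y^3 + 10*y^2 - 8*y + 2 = -4*y^3 + 6*y^2 - 2*y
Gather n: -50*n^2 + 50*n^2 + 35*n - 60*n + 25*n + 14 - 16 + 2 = 0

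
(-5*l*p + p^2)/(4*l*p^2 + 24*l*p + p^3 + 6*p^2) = (-5*l + p)/(4*l*p + 24*l + p^2 + 6*p)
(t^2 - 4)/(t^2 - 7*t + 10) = (t + 2)/(t - 5)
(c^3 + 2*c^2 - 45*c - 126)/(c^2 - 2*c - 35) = (c^2 + 9*c + 18)/(c + 5)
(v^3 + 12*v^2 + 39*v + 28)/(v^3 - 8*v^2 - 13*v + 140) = (v^2 + 8*v + 7)/(v^2 - 12*v + 35)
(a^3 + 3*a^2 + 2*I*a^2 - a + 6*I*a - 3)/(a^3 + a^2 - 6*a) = (a^2 + 2*I*a - 1)/(a*(a - 2))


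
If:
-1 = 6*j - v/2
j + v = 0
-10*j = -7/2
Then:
No Solution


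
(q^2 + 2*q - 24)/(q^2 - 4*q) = (q + 6)/q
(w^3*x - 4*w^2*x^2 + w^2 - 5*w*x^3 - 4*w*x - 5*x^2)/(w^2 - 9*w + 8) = (w^3*x - 4*w^2*x^2 + w^2 - 5*w*x^3 - 4*w*x - 5*x^2)/(w^2 - 9*w + 8)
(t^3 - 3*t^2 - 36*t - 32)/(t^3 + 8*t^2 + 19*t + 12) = (t - 8)/(t + 3)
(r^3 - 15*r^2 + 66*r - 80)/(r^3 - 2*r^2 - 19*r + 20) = (r^2 - 10*r + 16)/(r^2 + 3*r - 4)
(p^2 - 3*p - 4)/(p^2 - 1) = (p - 4)/(p - 1)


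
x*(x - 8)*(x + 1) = x^3 - 7*x^2 - 8*x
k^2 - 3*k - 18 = (k - 6)*(k + 3)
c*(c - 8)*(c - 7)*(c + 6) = c^4 - 9*c^3 - 34*c^2 + 336*c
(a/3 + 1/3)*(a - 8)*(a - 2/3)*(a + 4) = a^4/3 - 11*a^3/9 - 34*a^2/3 - 8*a/3 + 64/9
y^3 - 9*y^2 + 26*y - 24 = (y - 4)*(y - 3)*(y - 2)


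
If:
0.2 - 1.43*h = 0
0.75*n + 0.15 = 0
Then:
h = 0.14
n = -0.20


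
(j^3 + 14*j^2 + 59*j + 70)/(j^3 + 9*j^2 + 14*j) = (j + 5)/j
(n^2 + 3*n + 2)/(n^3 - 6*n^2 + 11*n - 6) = (n^2 + 3*n + 2)/(n^3 - 6*n^2 + 11*n - 6)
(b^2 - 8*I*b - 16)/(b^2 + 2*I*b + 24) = (b - 4*I)/(b + 6*I)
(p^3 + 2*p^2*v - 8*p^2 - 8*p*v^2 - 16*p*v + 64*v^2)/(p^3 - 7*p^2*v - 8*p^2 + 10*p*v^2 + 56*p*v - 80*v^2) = (p + 4*v)/(p - 5*v)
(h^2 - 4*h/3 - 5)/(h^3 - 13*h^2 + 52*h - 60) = (h^2 - 4*h/3 - 5)/(h^3 - 13*h^2 + 52*h - 60)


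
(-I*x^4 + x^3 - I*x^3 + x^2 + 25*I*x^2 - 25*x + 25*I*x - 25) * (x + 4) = -I*x^5 + x^4 - 5*I*x^4 + 5*x^3 + 21*I*x^3 - 21*x^2 + 125*I*x^2 - 125*x + 100*I*x - 100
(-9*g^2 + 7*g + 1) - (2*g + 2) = -9*g^2 + 5*g - 1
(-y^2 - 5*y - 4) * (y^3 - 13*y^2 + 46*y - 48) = -y^5 + 8*y^4 + 15*y^3 - 130*y^2 + 56*y + 192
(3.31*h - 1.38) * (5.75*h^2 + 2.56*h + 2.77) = 19.0325*h^3 + 0.538600000000002*h^2 + 5.6359*h - 3.8226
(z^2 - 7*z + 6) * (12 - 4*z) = -4*z^3 + 40*z^2 - 108*z + 72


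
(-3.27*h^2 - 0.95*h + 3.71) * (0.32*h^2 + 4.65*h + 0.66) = -1.0464*h^4 - 15.5095*h^3 - 5.3885*h^2 + 16.6245*h + 2.4486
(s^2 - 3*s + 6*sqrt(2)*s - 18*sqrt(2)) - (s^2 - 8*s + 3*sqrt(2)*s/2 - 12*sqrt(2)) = 5*s + 9*sqrt(2)*s/2 - 6*sqrt(2)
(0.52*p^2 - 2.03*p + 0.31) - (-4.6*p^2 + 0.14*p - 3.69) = 5.12*p^2 - 2.17*p + 4.0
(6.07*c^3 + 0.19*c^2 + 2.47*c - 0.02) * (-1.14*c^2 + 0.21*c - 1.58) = -6.9198*c^5 + 1.0581*c^4 - 12.3665*c^3 + 0.2413*c^2 - 3.9068*c + 0.0316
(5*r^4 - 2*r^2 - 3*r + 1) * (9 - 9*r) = -45*r^5 + 45*r^4 + 18*r^3 + 9*r^2 - 36*r + 9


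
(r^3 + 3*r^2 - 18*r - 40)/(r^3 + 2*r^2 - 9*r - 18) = (r^2 + r - 20)/(r^2 - 9)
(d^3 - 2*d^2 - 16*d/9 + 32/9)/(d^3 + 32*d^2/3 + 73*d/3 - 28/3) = (9*d^3 - 18*d^2 - 16*d + 32)/(3*(3*d^3 + 32*d^2 + 73*d - 28))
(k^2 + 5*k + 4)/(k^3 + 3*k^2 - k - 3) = (k + 4)/(k^2 + 2*k - 3)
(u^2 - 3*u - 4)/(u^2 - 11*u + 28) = (u + 1)/(u - 7)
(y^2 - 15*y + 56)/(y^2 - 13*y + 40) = (y - 7)/(y - 5)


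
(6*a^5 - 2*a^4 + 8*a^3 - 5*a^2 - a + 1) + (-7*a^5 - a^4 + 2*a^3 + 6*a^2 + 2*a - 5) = -a^5 - 3*a^4 + 10*a^3 + a^2 + a - 4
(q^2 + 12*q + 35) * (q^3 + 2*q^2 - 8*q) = q^5 + 14*q^4 + 51*q^3 - 26*q^2 - 280*q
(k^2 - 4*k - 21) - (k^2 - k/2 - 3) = -7*k/2 - 18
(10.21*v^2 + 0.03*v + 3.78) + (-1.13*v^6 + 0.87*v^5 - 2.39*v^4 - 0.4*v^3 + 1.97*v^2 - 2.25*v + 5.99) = -1.13*v^6 + 0.87*v^5 - 2.39*v^4 - 0.4*v^3 + 12.18*v^2 - 2.22*v + 9.77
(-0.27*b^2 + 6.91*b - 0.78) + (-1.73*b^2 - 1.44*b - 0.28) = -2.0*b^2 + 5.47*b - 1.06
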